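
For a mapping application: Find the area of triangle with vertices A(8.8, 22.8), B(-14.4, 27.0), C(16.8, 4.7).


Area = |x_A(y_B-y_C) + x_B(y_C-y_A) + x_C(y_A-y_B)|/2
= |196.24 + 260.64 + (-70.56)|/2
= 386.32/2 = 193.16

193.16


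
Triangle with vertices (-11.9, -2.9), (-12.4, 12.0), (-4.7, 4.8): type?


Side lengths squared: AB^2=222.26, BC^2=111.13, CA^2=111.13
Sorted: [111.13, 111.13, 222.26]
By sides: Isosceles, By angles: Right

Isosceles, Right


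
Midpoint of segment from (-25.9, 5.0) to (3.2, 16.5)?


M = (((-25.9)+3.2)/2, (5+16.5)/2)
= (-11.35, 10.75)

(-11.35, 10.75)


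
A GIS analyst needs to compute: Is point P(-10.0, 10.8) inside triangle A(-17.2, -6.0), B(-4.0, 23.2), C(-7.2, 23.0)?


Cross products: AB x AP = 11.52, BC x BP = 38.48, CA x CP = 40.8
All same sign? yes

Yes, inside


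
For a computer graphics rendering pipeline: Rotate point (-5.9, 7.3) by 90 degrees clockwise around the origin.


90° CW: (x,y) -> (y, -x)
(-5.9,7.3) -> (7.3, 5.9)

(7.3, 5.9)


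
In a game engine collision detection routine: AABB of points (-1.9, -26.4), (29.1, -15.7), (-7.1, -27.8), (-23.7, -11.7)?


x range: [-23.7, 29.1]
y range: [-27.8, -11.7]
Bounding box: (-23.7,-27.8) to (29.1,-11.7)

(-23.7,-27.8) to (29.1,-11.7)


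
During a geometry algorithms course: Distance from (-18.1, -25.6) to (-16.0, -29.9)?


dx=2.1, dy=-4.3
d^2 = 2.1^2 + (-4.3)^2 = 22.9
d = sqrt(22.9) = 4.7854

4.7854


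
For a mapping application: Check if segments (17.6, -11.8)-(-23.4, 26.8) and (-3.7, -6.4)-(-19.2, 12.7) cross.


Cross products: d1=-323.13, d2=-138.33, d3=600.78, d4=415.98
d1*d2 < 0 and d3*d4 < 0? no

No, they don't intersect


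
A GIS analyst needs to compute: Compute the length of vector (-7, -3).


|u| = sqrt((-7)^2 + (-3)^2) = sqrt(58) = 7.6158

7.6158


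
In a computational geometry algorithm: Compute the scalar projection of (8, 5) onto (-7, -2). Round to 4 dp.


u.v = -66, |v| = sqrt(53) = 7.2801
Scalar projection = u.v / |v| = -66 / sqrt(53) = -9.0658

-9.0658


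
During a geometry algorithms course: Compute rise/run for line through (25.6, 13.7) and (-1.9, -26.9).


slope = (y2-y1)/(x2-x1) = ((-26.9)-13.7)/((-1.9)-25.6) = (-40.6)/(-27.5) = 1.4764

1.4764


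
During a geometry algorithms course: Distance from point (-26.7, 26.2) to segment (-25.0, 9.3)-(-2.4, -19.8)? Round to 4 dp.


Project P onto AB: t = 0 (clamped to [0,1])
Closest point on segment: (-25, 9.3)
Distance: 16.9853

16.9853


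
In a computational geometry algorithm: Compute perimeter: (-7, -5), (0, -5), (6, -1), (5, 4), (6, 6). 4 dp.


Sides: (-7, -5)->(0, -5): sqrt(49) = 7, (0, -5)->(6, -1): sqrt(52) = 7.211103, (6, -1)->(5, 4): sqrt(26) = 5.09902, (5, 4)->(6, 6): sqrt(5) = 2.236068, (6, 6)->(-7, -5): sqrt(290) = 17.029386
Sum = 38.575577
Perimeter = 38.5756

38.5756


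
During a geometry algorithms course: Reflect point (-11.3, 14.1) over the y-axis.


Reflection over y-axis: (x,y) -> (-x,y)
(-11.3, 14.1) -> (11.3, 14.1)

(11.3, 14.1)


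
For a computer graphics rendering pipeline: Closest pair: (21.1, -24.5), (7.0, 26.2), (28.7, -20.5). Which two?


d(P0,P1) = 52.6241, d(P0,P2) = 8.5884, d(P1,P2) = 51.4954
Closest: P0 and P2

Closest pair: (21.1, -24.5) and (28.7, -20.5), distance = 8.5884


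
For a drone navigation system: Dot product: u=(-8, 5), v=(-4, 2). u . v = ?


u . v = u_x*v_x + u_y*v_y = (-8)*(-4) + 5*2
= 32 + 10 = 42

42


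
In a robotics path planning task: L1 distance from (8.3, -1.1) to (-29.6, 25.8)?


|8.3-(-29.6)| + |(-1.1)-25.8| = 37.9 + 26.9 = 64.8

64.8


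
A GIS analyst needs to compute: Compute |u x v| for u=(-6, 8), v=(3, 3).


|u x v| = |(-6)*3 - 8*3|
= |(-18) - 24| = 42

42


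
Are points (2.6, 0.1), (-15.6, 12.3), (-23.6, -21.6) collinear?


Cross product: ((-15.6)-2.6)*((-21.6)-0.1) - (12.3-0.1)*((-23.6)-2.6)
= 714.58

No, not collinear


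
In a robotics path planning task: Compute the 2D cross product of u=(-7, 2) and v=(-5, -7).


u x v = u_x*v_y - u_y*v_x = (-7)*(-7) - 2*(-5)
= 49 - (-10) = 59

59


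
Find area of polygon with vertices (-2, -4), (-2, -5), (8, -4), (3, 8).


Shoelace sum: ((-2)*(-5) - (-2)*(-4)) + ((-2)*(-4) - 8*(-5)) + (8*8 - 3*(-4)) + (3*(-4) - (-2)*8)
= 130
Area = |130|/2 = 65

65


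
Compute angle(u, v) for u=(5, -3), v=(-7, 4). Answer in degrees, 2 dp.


u.v = -47, |u| = sqrt(34) = 5.831, |v| = sqrt(65) = 8.0623
cos(theta) = u.v/(|u||v|) = -47/sqrt(2210) = -0.999774
theta = acos(-0.999774) = 178.78 degrees

178.78 degrees


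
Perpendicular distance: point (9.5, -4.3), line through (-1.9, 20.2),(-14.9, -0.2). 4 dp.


|cross product| = 551.06
|line direction| = sqrt(585.16) = 24.1901
Distance = 551.06/sqrt(585.16) = 22.7804

22.7804


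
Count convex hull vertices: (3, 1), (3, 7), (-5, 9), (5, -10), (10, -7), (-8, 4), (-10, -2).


Convex hull vertices (CCW): (-10, -2), (5, -10), (10, -7), (3, 7), (-5, 9), (-8, 4)
Count = 6

6


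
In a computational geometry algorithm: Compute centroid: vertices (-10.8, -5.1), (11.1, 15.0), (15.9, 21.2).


Centroid = ((x_A+x_B+x_C)/3, (y_A+y_B+y_C)/3)
= (((-10.8)+11.1+15.9)/3, ((-5.1)+15+21.2)/3)
= (5.4, 10.3667)

(5.4, 10.3667)


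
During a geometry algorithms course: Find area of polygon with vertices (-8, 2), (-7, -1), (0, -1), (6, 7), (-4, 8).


Shoelace sum: ((-8)*(-1) - (-7)*2) + ((-7)*(-1) - 0*(-1)) + (0*7 - 6*(-1)) + (6*8 - (-4)*7) + ((-4)*2 - (-8)*8)
= 167
Area = |167|/2 = 83.5

83.5


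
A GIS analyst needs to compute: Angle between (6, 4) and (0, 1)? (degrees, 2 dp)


u.v = 4, |u| = sqrt(52) = 7.2111, |v| = sqrt(1) = 1
cos(theta) = u.v/(|u||v|) = 4/sqrt(52) = 0.5547
theta = acos(0.5547) = 56.31 degrees

56.31 degrees


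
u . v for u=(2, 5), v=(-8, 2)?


u . v = u_x*v_x + u_y*v_y = 2*(-8) + 5*2
= (-16) + 10 = -6

-6


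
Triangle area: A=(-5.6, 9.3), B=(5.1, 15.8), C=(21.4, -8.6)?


Area = |x_A(y_B-y_C) + x_B(y_C-y_A) + x_C(y_A-y_B)|/2
= |(-136.64) + (-91.29) + (-139.1)|/2
= 367.03/2 = 183.515

183.515


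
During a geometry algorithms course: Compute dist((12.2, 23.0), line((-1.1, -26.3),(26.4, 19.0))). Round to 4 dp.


|cross product| = 753.26
|line direction| = sqrt(2808.34) = 52.9938
Distance = 753.26/sqrt(2808.34) = 14.2141

14.2141


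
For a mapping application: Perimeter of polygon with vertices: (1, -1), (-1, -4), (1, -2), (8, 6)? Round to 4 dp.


Sides: (1, -1)->(-1, -4): sqrt(13) = 3.605551, (-1, -4)->(1, -2): sqrt(8) = 2.828427, (1, -2)->(8, 6): sqrt(113) = 10.630146, (8, 6)->(1, -1): sqrt(98) = 9.899495
Sum = 26.963619
Perimeter = 26.9636

26.9636


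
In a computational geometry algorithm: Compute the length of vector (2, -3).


|u| = sqrt(2^2 + (-3)^2) = sqrt(13) = 3.6056

3.6056


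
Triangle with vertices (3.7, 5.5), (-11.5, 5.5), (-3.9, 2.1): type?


Side lengths squared: AB^2=231.04, BC^2=69.32, CA^2=69.32
Sorted: [69.32, 69.32, 231.04]
By sides: Isosceles, By angles: Obtuse

Isosceles, Obtuse


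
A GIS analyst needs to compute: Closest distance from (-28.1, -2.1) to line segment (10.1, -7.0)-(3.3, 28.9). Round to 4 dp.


Project P onto AB: t = 0.3263 (clamped to [0,1])
Closest point on segment: (7.8809, 4.7153)
Distance: 36.6207

36.6207


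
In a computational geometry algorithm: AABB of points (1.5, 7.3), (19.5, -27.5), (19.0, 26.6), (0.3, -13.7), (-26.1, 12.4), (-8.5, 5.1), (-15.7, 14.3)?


x range: [-26.1, 19.5]
y range: [-27.5, 26.6]
Bounding box: (-26.1,-27.5) to (19.5,26.6)

(-26.1,-27.5) to (19.5,26.6)


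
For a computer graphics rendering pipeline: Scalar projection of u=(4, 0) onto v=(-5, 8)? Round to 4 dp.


u.v = -20, |v| = sqrt(89) = 9.434
Scalar projection = u.v / |v| = -20 / sqrt(89) = -2.12

-2.12


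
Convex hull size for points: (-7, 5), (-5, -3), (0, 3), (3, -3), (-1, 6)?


Convex hull vertices (CCW): (-7, 5), (-5, -3), (3, -3), (-1, 6)
Count = 4

4


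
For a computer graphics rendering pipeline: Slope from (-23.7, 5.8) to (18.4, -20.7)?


slope = (y2-y1)/(x2-x1) = ((-20.7)-5.8)/(18.4-(-23.7)) = (-26.5)/42.1 = -0.6295

-0.6295


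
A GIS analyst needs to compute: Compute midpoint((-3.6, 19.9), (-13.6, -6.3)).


M = (((-3.6)+(-13.6))/2, (19.9+(-6.3))/2)
= (-8.6, 6.8)

(-8.6, 6.8)


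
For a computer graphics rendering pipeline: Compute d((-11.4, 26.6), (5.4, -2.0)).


dx=16.8, dy=-28.6
d^2 = 16.8^2 + (-28.6)^2 = 1100.2
d = sqrt(1100.2) = 33.1693

33.1693


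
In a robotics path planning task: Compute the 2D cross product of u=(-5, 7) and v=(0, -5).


u x v = u_x*v_y - u_y*v_x = (-5)*(-5) - 7*0
= 25 - 0 = 25

25


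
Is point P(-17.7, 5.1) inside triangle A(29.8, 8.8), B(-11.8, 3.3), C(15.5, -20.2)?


Cross products: AB x AP = -107.33, BC x BP = -89.51, CA x CP = 1324.59
All same sign? no

No, outside


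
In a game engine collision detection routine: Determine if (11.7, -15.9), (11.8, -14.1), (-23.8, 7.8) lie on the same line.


Cross product: (11.8-11.7)*(7.8-(-15.9)) - ((-14.1)-(-15.9))*((-23.8)-11.7)
= 66.27

No, not collinear


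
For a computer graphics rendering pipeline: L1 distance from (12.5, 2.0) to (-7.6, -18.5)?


|12.5-(-7.6)| + |2-(-18.5)| = 20.1 + 20.5 = 40.6

40.6


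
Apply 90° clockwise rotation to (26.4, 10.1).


90° CW: (x,y) -> (y, -x)
(26.4,10.1) -> (10.1, -26.4)

(10.1, -26.4)


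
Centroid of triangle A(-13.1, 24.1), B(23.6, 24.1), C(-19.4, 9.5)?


Centroid = ((x_A+x_B+x_C)/3, (y_A+y_B+y_C)/3)
= (((-13.1)+23.6+(-19.4))/3, (24.1+24.1+9.5)/3)
= (-2.9667, 19.2333)

(-2.9667, 19.2333)


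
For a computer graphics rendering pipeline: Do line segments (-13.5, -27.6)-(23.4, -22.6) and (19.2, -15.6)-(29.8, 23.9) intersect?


Cross products: d1=1164.45, d2=-240.1, d3=279.3, d4=1683.85
d1*d2 < 0 and d3*d4 < 0? no

No, they don't intersect


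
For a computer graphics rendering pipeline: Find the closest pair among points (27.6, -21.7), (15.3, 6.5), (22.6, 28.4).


d(P0,P1) = 30.7657, d(P0,P2) = 50.3489, d(P1,P2) = 23.0846
Closest: P1 and P2

Closest pair: (15.3, 6.5) and (22.6, 28.4), distance = 23.0846


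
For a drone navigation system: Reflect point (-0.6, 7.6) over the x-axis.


Reflection over x-axis: (x,y) -> (x,-y)
(-0.6, 7.6) -> (-0.6, -7.6)

(-0.6, -7.6)


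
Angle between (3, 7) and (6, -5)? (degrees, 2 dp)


u.v = -17, |u| = sqrt(58) = 7.6158, |v| = sqrt(61) = 7.8102
cos(theta) = u.v/(|u||v|) = -17/sqrt(3538) = -0.285805
theta = acos(-0.285805) = 106.61 degrees

106.61 degrees


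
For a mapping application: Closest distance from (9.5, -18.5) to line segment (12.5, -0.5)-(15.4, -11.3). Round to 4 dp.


Project P onto AB: t = 1 (clamped to [0,1])
Closest point on segment: (15.4, -11.3)
Distance: 9.3086

9.3086


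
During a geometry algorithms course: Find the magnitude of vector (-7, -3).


|u| = sqrt((-7)^2 + (-3)^2) = sqrt(58) = 7.6158

7.6158


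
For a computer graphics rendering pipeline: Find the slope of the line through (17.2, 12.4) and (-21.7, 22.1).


slope = (y2-y1)/(x2-x1) = (22.1-12.4)/((-21.7)-17.2) = 9.7/(-38.9) = -0.2494

-0.2494


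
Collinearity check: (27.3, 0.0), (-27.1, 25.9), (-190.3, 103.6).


Cross product: ((-27.1)-27.3)*(103.6-0) - (25.9-0)*((-190.3)-27.3)
= 0

Yes, collinear


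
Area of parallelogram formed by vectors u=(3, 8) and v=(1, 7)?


|u x v| = |3*7 - 8*1|
= |21 - 8| = 13

13


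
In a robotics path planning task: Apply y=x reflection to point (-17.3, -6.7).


Reflection over y=x: (x,y) -> (y,x)
(-17.3, -6.7) -> (-6.7, -17.3)

(-6.7, -17.3)


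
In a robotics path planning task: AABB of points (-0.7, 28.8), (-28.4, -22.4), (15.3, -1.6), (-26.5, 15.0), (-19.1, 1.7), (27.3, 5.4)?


x range: [-28.4, 27.3]
y range: [-22.4, 28.8]
Bounding box: (-28.4,-22.4) to (27.3,28.8)

(-28.4,-22.4) to (27.3,28.8)


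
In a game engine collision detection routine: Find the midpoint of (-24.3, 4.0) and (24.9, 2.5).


M = (((-24.3)+24.9)/2, (4+2.5)/2)
= (0.3, 3.25)

(0.3, 3.25)


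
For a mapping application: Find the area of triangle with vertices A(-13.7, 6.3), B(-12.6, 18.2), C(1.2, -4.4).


Area = |x_A(y_B-y_C) + x_B(y_C-y_A) + x_C(y_A-y_B)|/2
= |(-309.62) + 134.82 + (-14.28)|/2
= 189.08/2 = 94.54

94.54


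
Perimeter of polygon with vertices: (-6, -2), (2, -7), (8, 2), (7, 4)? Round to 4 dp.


Sides: (-6, -2)->(2, -7): sqrt(89) = 9.433981, (2, -7)->(8, 2): sqrt(117) = 10.816654, (8, 2)->(7, 4): sqrt(5) = 2.236068, (7, 4)->(-6, -2): sqrt(205) = 14.317821
Sum = 36.804524
Perimeter = 36.8045

36.8045


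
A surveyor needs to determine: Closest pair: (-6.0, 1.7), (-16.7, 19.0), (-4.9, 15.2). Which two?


d(P0,P1) = 20.3416, d(P0,P2) = 13.5447, d(P1,P2) = 12.3968
Closest: P1 and P2

Closest pair: (-16.7, 19.0) and (-4.9, 15.2), distance = 12.3968


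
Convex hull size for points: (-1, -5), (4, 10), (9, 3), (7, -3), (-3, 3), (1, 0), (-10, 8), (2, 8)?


Convex hull vertices (CCW): (-10, 8), (-1, -5), (7, -3), (9, 3), (4, 10)
Count = 5

5


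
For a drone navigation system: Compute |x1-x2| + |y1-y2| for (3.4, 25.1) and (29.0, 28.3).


|3.4-29| + |25.1-28.3| = 25.6 + 3.2 = 28.8

28.8


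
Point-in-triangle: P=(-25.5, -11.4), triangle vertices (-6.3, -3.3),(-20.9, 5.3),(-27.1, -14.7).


Cross products: AB x AP = 283.38, BC x BP = 11.54, CA x CP = 50.4
All same sign? yes

Yes, inside


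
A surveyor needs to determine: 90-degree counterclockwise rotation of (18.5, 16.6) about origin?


90° CCW: (x,y) -> (-y, x)
(18.5,16.6) -> (-16.6, 18.5)

(-16.6, 18.5)


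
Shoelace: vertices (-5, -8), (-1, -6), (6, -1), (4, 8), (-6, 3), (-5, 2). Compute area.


Shoelace sum: ((-5)*(-6) - (-1)*(-8)) + ((-1)*(-1) - 6*(-6)) + (6*8 - 4*(-1)) + (4*3 - (-6)*8) + ((-6)*2 - (-5)*3) + ((-5)*(-8) - (-5)*2)
= 224
Area = |224|/2 = 112

112


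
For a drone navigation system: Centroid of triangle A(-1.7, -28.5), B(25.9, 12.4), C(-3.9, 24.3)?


Centroid = ((x_A+x_B+x_C)/3, (y_A+y_B+y_C)/3)
= (((-1.7)+25.9+(-3.9))/3, ((-28.5)+12.4+24.3)/3)
= (6.7667, 2.7333)

(6.7667, 2.7333)


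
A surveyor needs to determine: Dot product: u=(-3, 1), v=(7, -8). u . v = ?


u . v = u_x*v_x + u_y*v_y = (-3)*7 + 1*(-8)
= (-21) + (-8) = -29

-29


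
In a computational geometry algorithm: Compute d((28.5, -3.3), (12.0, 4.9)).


dx=-16.5, dy=8.2
d^2 = (-16.5)^2 + 8.2^2 = 339.49
d = sqrt(339.49) = 18.4253

18.4253


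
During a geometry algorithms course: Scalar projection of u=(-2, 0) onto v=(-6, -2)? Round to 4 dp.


u.v = 12, |v| = sqrt(40) = 6.3246
Scalar projection = u.v / |v| = 12 / sqrt(40) = 1.8974

1.8974


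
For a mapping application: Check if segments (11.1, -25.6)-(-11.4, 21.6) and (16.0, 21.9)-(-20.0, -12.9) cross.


Cross products: d1=1539.48, d2=-942.72, d3=-1300.03, d4=1182.17
d1*d2 < 0 and d3*d4 < 0? yes

Yes, they intersect


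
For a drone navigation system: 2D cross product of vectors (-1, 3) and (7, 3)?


u x v = u_x*v_y - u_y*v_x = (-1)*3 - 3*7
= (-3) - 21 = -24

-24


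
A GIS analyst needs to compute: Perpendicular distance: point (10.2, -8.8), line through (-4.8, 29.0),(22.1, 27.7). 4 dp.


|cross product| = 997.32
|line direction| = sqrt(725.3) = 26.9314
Distance = 997.32/sqrt(725.3) = 37.0319

37.0319


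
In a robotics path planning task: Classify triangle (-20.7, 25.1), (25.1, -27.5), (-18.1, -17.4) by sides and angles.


Side lengths squared: AB^2=4864.4, BC^2=1968.25, CA^2=1813.01
Sorted: [1813.01, 1968.25, 4864.4]
By sides: Scalene, By angles: Obtuse

Scalene, Obtuse


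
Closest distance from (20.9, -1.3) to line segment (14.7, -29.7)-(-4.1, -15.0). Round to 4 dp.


Project P onto AB: t = 0.5284 (clamped to [0,1])
Closest point on segment: (4.7667, -21.933)
Distance: 26.1917

26.1917


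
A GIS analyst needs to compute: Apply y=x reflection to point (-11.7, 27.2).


Reflection over y=x: (x,y) -> (y,x)
(-11.7, 27.2) -> (27.2, -11.7)

(27.2, -11.7)


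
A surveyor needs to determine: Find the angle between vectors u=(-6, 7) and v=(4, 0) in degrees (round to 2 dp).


u.v = -24, |u| = sqrt(85) = 9.2195, |v| = sqrt(16) = 4
cos(theta) = u.v/(|u||v|) = -24/sqrt(1360) = -0.650791
theta = acos(-0.650791) = 130.6 degrees

130.6 degrees


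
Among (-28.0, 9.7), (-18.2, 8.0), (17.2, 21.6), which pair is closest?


d(P0,P1) = 9.9464, d(P0,P2) = 46.7402, d(P1,P2) = 37.9226
Closest: P0 and P1

Closest pair: (-28.0, 9.7) and (-18.2, 8.0), distance = 9.9464


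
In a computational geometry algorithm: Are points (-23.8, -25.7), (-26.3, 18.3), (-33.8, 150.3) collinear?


Cross product: ((-26.3)-(-23.8))*(150.3-(-25.7)) - (18.3-(-25.7))*((-33.8)-(-23.8))
= 0

Yes, collinear


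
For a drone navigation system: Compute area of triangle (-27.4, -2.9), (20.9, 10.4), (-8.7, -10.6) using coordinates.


Area = |x_A(y_B-y_C) + x_B(y_C-y_A) + x_C(y_A-y_B)|/2
= |(-575.4) + (-160.93) + 115.71|/2
= 620.62/2 = 310.31

310.31


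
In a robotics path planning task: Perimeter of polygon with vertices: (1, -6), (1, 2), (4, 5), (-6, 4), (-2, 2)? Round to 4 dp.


Sides: (1, -6)->(1, 2): sqrt(64) = 8, (1, 2)->(4, 5): sqrt(18) = 4.242641, (4, 5)->(-6, 4): sqrt(101) = 10.049876, (-6, 4)->(-2, 2): sqrt(20) = 4.472136, (-2, 2)->(1, -6): sqrt(73) = 8.544004
Sum = 35.308657
Perimeter = 35.3087

35.3087


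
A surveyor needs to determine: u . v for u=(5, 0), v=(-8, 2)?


u . v = u_x*v_x + u_y*v_y = 5*(-8) + 0*2
= (-40) + 0 = -40

-40


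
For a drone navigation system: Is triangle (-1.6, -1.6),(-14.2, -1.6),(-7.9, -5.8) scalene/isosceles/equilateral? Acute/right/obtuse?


Side lengths squared: AB^2=158.76, BC^2=57.33, CA^2=57.33
Sorted: [57.33, 57.33, 158.76]
By sides: Isosceles, By angles: Obtuse

Isosceles, Obtuse


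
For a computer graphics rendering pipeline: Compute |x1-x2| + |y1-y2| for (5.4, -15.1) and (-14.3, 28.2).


|5.4-(-14.3)| + |(-15.1)-28.2| = 19.7 + 43.3 = 63

63


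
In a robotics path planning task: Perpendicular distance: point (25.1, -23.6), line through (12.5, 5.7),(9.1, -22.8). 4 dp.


|cross product| = 458.72
|line direction| = sqrt(823.81) = 28.7021
Distance = 458.72/sqrt(823.81) = 15.9821

15.9821


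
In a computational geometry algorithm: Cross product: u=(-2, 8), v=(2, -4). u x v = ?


u x v = u_x*v_y - u_y*v_x = (-2)*(-4) - 8*2
= 8 - 16 = -8

-8


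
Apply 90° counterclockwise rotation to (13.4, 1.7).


90° CCW: (x,y) -> (-y, x)
(13.4,1.7) -> (-1.7, 13.4)

(-1.7, 13.4)


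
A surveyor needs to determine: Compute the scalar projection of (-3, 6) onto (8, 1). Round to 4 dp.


u.v = -18, |v| = sqrt(65) = 8.0623
Scalar projection = u.v / |v| = -18 / sqrt(65) = -2.2326

-2.2326


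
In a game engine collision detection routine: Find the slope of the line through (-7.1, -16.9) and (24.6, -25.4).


slope = (y2-y1)/(x2-x1) = ((-25.4)-(-16.9))/(24.6-(-7.1)) = (-8.5)/31.7 = -0.2681

-0.2681


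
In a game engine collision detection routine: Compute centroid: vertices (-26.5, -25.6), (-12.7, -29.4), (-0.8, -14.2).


Centroid = ((x_A+x_B+x_C)/3, (y_A+y_B+y_C)/3)
= (((-26.5)+(-12.7)+(-0.8))/3, ((-25.6)+(-29.4)+(-14.2))/3)
= (-13.3333, -23.0667)

(-13.3333, -23.0667)


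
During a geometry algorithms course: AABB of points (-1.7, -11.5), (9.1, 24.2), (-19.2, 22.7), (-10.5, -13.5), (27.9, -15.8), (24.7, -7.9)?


x range: [-19.2, 27.9]
y range: [-15.8, 24.2]
Bounding box: (-19.2,-15.8) to (27.9,24.2)

(-19.2,-15.8) to (27.9,24.2)


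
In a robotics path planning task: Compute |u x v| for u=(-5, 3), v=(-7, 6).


|u x v| = |(-5)*6 - 3*(-7)|
= |(-30) - (-21)| = 9

9


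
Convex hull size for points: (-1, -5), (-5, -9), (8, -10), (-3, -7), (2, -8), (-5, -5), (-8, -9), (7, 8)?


Convex hull vertices (CCW): (-8, -9), (8, -10), (7, 8), (-5, -5)
Count = 4

4


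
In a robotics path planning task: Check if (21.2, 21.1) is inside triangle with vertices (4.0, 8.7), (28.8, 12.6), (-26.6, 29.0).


Cross products: AB x AP = 240.44, BC x BP = -346.26, CA x CP = 728.6
All same sign? no

No, outside


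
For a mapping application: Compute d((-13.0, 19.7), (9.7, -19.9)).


dx=22.7, dy=-39.6
d^2 = 22.7^2 + (-39.6)^2 = 2083.45
d = sqrt(2083.45) = 45.6448

45.6448


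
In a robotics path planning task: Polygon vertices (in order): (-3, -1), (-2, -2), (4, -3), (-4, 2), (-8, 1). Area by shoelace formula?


Shoelace sum: ((-3)*(-2) - (-2)*(-1)) + ((-2)*(-3) - 4*(-2)) + (4*2 - (-4)*(-3)) + ((-4)*1 - (-8)*2) + ((-8)*(-1) - (-3)*1)
= 37
Area = |37|/2 = 18.5

18.5


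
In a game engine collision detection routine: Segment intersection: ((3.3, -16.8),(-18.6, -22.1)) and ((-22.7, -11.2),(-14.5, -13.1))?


Cross products: d1=3.48, d2=-81.59, d3=-260.44, d4=-175.37
d1*d2 < 0 and d3*d4 < 0? no

No, they don't intersect


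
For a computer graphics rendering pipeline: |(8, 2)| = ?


|u| = sqrt(8^2 + 2^2) = sqrt(68) = 8.2462

8.2462


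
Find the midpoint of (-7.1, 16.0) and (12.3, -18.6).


M = (((-7.1)+12.3)/2, (16+(-18.6))/2)
= (2.6, -1.3)

(2.6, -1.3)


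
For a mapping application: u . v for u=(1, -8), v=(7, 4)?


u . v = u_x*v_x + u_y*v_y = 1*7 + (-8)*4
= 7 + (-32) = -25

-25


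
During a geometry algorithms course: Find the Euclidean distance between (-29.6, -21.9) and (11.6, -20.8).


dx=41.2, dy=1.1
d^2 = 41.2^2 + 1.1^2 = 1698.65
d = sqrt(1698.65) = 41.2147

41.2147


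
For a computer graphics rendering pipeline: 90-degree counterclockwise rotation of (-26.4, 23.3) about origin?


90° CCW: (x,y) -> (-y, x)
(-26.4,23.3) -> (-23.3, -26.4)

(-23.3, -26.4)


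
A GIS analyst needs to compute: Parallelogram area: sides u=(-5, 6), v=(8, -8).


|u x v| = |(-5)*(-8) - 6*8|
= |40 - 48| = 8

8


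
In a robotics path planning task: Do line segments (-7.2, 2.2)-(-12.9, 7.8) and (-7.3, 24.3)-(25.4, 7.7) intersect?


Cross products: d1=-721.01, d2=-632.51, d3=-125.41, d4=-213.91
d1*d2 < 0 and d3*d4 < 0? no

No, they don't intersect


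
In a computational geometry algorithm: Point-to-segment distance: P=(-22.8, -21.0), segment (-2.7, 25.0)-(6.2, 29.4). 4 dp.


Project P onto AB: t = 0 (clamped to [0,1])
Closest point on segment: (-2.7, 25)
Distance: 50.1997

50.1997


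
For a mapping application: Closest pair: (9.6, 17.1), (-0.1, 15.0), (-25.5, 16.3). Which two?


d(P0,P1) = 9.9247, d(P0,P2) = 35.1091, d(P1,P2) = 25.4332
Closest: P0 and P1

Closest pair: (9.6, 17.1) and (-0.1, 15.0), distance = 9.9247


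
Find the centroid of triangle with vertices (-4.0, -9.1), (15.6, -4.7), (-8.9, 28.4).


Centroid = ((x_A+x_B+x_C)/3, (y_A+y_B+y_C)/3)
= (((-4)+15.6+(-8.9))/3, ((-9.1)+(-4.7)+28.4)/3)
= (0.9, 4.8667)

(0.9, 4.8667)


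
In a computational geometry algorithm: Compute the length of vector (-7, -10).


|u| = sqrt((-7)^2 + (-10)^2) = sqrt(149) = 12.2066

12.2066


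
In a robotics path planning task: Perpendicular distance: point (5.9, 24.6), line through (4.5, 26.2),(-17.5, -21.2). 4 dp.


|cross product| = 101.56
|line direction| = sqrt(2730.76) = 52.2567
Distance = 101.56/sqrt(2730.76) = 1.9435

1.9435


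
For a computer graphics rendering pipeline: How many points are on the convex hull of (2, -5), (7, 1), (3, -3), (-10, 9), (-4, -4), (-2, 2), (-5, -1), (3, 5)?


Convex hull vertices (CCW): (-10, 9), (-4, -4), (2, -5), (7, 1), (3, 5)
Count = 5

5


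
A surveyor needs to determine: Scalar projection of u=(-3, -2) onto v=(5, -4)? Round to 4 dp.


u.v = -7, |v| = sqrt(41) = 6.4031
Scalar projection = u.v / |v| = -7 / sqrt(41) = -1.0932

-1.0932


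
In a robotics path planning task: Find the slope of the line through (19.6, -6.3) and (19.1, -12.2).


slope = (y2-y1)/(x2-x1) = ((-12.2)-(-6.3))/(19.1-19.6) = (-5.9)/(-0.5) = 11.8

11.8


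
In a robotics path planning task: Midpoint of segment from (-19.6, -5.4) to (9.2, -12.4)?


M = (((-19.6)+9.2)/2, ((-5.4)+(-12.4))/2)
= (-5.2, -8.9)

(-5.2, -8.9)


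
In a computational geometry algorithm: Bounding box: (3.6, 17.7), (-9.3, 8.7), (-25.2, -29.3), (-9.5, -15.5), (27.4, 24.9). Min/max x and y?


x range: [-25.2, 27.4]
y range: [-29.3, 24.9]
Bounding box: (-25.2,-29.3) to (27.4,24.9)

(-25.2,-29.3) to (27.4,24.9)


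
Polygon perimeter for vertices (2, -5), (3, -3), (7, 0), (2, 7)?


Sides: (2, -5)->(3, -3): sqrt(5) = 2.236068, (3, -3)->(7, 0): sqrt(25) = 5, (7, 0)->(2, 7): sqrt(74) = 8.602325, (2, 7)->(2, -5): sqrt(144) = 12
Sum = 27.838393
Perimeter = 27.8384

27.8384


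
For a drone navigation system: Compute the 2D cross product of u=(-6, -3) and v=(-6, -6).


u x v = u_x*v_y - u_y*v_x = (-6)*(-6) - (-3)*(-6)
= 36 - 18 = 18

18


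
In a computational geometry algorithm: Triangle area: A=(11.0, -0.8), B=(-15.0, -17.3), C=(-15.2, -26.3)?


Area = |x_A(y_B-y_C) + x_B(y_C-y_A) + x_C(y_A-y_B)|/2
= |99 + 382.5 + (-250.8)|/2
= 230.7/2 = 115.35

115.35


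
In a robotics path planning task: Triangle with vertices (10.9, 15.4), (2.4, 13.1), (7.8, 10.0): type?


Side lengths squared: AB^2=77.54, BC^2=38.77, CA^2=38.77
Sorted: [38.77, 38.77, 77.54]
By sides: Isosceles, By angles: Right

Isosceles, Right


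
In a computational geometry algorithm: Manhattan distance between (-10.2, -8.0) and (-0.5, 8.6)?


|(-10.2)-(-0.5)| + |(-8)-8.6| = 9.7 + 16.6 = 26.3

26.3


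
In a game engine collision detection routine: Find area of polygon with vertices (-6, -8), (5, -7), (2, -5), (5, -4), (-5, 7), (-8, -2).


Shoelace sum: ((-6)*(-7) - 5*(-8)) + (5*(-5) - 2*(-7)) + (2*(-4) - 5*(-5)) + (5*7 - (-5)*(-4)) + ((-5)*(-2) - (-8)*7) + ((-8)*(-8) - (-6)*(-2))
= 221
Area = |221|/2 = 110.5

110.5


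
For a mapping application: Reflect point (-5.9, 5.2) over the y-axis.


Reflection over y-axis: (x,y) -> (-x,y)
(-5.9, 5.2) -> (5.9, 5.2)

(5.9, 5.2)


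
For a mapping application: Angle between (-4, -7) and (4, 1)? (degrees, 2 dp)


u.v = -23, |u| = sqrt(65) = 8.0623, |v| = sqrt(17) = 4.1231
cos(theta) = u.v/(|u||v|) = -23/sqrt(1105) = -0.691905
theta = acos(-0.691905) = 133.78 degrees

133.78 degrees


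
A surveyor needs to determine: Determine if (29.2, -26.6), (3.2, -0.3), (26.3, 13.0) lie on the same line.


Cross product: (3.2-29.2)*(13-(-26.6)) - ((-0.3)-(-26.6))*(26.3-29.2)
= -953.33

No, not collinear


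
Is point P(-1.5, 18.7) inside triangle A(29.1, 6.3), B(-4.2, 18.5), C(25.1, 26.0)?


Cross products: AB x AP = -39.6, BC x BP = -14.39, CA x CP = -553.22
All same sign? yes

Yes, inside


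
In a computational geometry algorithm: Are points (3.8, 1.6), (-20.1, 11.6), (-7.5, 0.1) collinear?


Cross product: ((-20.1)-3.8)*(0.1-1.6) - (11.6-1.6)*((-7.5)-3.8)
= 148.85

No, not collinear


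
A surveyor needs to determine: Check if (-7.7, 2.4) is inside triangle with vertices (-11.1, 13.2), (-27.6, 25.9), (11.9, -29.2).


Cross products: AB x AP = 135.02, BC x BP = 168.24, CA x CP = 104.24
All same sign? yes

Yes, inside


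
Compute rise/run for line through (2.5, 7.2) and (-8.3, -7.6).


slope = (y2-y1)/(x2-x1) = ((-7.6)-7.2)/((-8.3)-2.5) = (-14.8)/(-10.8) = 1.3704

1.3704


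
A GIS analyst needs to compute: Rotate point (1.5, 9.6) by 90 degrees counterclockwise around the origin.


90° CCW: (x,y) -> (-y, x)
(1.5,9.6) -> (-9.6, 1.5)

(-9.6, 1.5)


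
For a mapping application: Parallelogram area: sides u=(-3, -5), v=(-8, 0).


|u x v| = |(-3)*0 - (-5)*(-8)|
= |0 - 40| = 40

40


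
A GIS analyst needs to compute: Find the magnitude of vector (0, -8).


|u| = sqrt(0^2 + (-8)^2) = sqrt(64) = 8

8


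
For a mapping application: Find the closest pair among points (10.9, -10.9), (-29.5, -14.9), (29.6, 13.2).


d(P0,P1) = 40.5975, d(P0,P2) = 30.5041, d(P1,P2) = 65.4402
Closest: P0 and P2

Closest pair: (10.9, -10.9) and (29.6, 13.2), distance = 30.5041


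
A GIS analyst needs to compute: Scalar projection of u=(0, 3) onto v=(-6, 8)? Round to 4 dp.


u.v = 24, |v| = sqrt(100) = 10
Scalar projection = u.v / |v| = 24 / sqrt(100) = 2.4

2.4


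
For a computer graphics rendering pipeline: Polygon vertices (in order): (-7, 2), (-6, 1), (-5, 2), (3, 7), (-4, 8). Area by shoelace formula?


Shoelace sum: ((-7)*1 - (-6)*2) + ((-6)*2 - (-5)*1) + ((-5)*7 - 3*2) + (3*8 - (-4)*7) + ((-4)*2 - (-7)*8)
= 57
Area = |57|/2 = 28.5

28.5


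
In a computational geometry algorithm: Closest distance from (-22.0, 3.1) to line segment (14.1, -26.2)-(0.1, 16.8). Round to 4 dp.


Project P onto AB: t = 0.8632 (clamped to [0,1])
Closest point on segment: (2.0148, 10.9188)
Distance: 25.2556

25.2556


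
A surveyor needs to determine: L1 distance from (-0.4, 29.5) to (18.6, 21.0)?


|(-0.4)-18.6| + |29.5-21| = 19 + 8.5 = 27.5

27.5


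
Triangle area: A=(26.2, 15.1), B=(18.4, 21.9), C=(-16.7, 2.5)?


Area = |x_A(y_B-y_C) + x_B(y_C-y_A) + x_C(y_A-y_B)|/2
= |508.28 + (-231.84) + 113.56|/2
= 390/2 = 195

195


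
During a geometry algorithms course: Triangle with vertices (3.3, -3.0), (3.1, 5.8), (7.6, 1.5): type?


Side lengths squared: AB^2=77.48, BC^2=38.74, CA^2=38.74
Sorted: [38.74, 38.74, 77.48]
By sides: Isosceles, By angles: Right

Isosceles, Right


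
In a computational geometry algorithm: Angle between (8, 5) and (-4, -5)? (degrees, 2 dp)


u.v = -57, |u| = sqrt(89) = 9.434, |v| = sqrt(41) = 6.4031
cos(theta) = u.v/(|u||v|) = -57/sqrt(3649) = -0.9436
theta = acos(-0.9436) = 160.67 degrees

160.67 degrees


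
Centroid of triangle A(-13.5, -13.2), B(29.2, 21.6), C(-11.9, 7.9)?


Centroid = ((x_A+x_B+x_C)/3, (y_A+y_B+y_C)/3)
= (((-13.5)+29.2+(-11.9))/3, ((-13.2)+21.6+7.9)/3)
= (1.2667, 5.4333)

(1.2667, 5.4333)


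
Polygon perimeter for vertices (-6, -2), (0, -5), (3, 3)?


Sides: (-6, -2)->(0, -5): sqrt(45) = 6.708204, (0, -5)->(3, 3): sqrt(73) = 8.544004, (3, 3)->(-6, -2): sqrt(106) = 10.29563
Sum = 25.547838
Perimeter = 25.5478

25.5478


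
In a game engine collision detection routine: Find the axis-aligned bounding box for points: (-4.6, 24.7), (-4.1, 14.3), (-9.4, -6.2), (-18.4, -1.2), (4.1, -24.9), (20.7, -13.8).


x range: [-18.4, 20.7]
y range: [-24.9, 24.7]
Bounding box: (-18.4,-24.9) to (20.7,24.7)

(-18.4,-24.9) to (20.7,24.7)


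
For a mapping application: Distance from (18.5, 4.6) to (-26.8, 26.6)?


dx=-45.3, dy=22
d^2 = (-45.3)^2 + 22^2 = 2536.09
d = sqrt(2536.09) = 50.3596

50.3596


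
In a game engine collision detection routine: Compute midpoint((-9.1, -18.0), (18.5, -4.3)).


M = (((-9.1)+18.5)/2, ((-18)+(-4.3))/2)
= (4.7, -11.15)

(4.7, -11.15)


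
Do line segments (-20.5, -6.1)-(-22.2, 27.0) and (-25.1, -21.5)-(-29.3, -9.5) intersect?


Cross products: d1=-119.88, d2=-238.5, d3=178.44, d4=297.06
d1*d2 < 0 and d3*d4 < 0? no

No, they don't intersect


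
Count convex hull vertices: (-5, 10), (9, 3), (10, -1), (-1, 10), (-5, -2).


Convex hull vertices (CCW): (-5, -2), (10, -1), (9, 3), (-1, 10), (-5, 10)
Count = 5

5


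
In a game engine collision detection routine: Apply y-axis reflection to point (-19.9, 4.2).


Reflection over y-axis: (x,y) -> (-x,y)
(-19.9, 4.2) -> (19.9, 4.2)

(19.9, 4.2)


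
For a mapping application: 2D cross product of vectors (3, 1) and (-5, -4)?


u x v = u_x*v_y - u_y*v_x = 3*(-4) - 1*(-5)
= (-12) - (-5) = -7

-7


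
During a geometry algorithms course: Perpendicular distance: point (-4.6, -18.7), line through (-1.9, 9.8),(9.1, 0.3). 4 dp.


|cross product| = 339.15
|line direction| = sqrt(211.25) = 14.5344
Distance = 339.15/sqrt(211.25) = 23.3342

23.3342


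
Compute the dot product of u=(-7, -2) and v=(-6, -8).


u . v = u_x*v_x + u_y*v_y = (-7)*(-6) + (-2)*(-8)
= 42 + 16 = 58

58


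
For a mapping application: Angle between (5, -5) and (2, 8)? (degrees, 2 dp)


u.v = -30, |u| = sqrt(50) = 7.0711, |v| = sqrt(68) = 8.2462
cos(theta) = u.v/(|u||v|) = -30/sqrt(3400) = -0.514496
theta = acos(-0.514496) = 120.96 degrees

120.96 degrees


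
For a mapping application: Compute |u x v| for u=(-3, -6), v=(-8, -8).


|u x v| = |(-3)*(-8) - (-6)*(-8)|
= |24 - 48| = 24

24


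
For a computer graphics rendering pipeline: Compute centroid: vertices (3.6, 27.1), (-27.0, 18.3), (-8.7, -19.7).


Centroid = ((x_A+x_B+x_C)/3, (y_A+y_B+y_C)/3)
= ((3.6+(-27)+(-8.7))/3, (27.1+18.3+(-19.7))/3)
= (-10.7, 8.5667)

(-10.7, 8.5667)


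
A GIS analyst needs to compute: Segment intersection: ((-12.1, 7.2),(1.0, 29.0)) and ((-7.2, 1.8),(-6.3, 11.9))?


Cross products: d1=54.35, d2=-58.34, d3=-177.56, d4=-64.87
d1*d2 < 0 and d3*d4 < 0? no

No, they don't intersect


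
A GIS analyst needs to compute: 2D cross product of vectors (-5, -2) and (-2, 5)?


u x v = u_x*v_y - u_y*v_x = (-5)*5 - (-2)*(-2)
= (-25) - 4 = -29

-29


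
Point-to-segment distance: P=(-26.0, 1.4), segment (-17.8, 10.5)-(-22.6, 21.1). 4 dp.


Project P onto AB: t = 0 (clamped to [0,1])
Closest point on segment: (-17.8, 10.5)
Distance: 12.2495

12.2495


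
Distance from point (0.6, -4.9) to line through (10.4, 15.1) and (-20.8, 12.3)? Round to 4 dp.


|cross product| = 596.56
|line direction| = sqrt(981.28) = 31.3254
Distance = 596.56/sqrt(981.28) = 19.044

19.044


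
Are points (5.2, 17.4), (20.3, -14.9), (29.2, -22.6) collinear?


Cross product: (20.3-5.2)*((-22.6)-17.4) - ((-14.9)-17.4)*(29.2-5.2)
= 171.2

No, not collinear


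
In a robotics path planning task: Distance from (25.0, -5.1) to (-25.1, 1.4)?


dx=-50.1, dy=6.5
d^2 = (-50.1)^2 + 6.5^2 = 2552.26
d = sqrt(2552.26) = 50.5199

50.5199


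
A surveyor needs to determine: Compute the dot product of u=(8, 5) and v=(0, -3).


u . v = u_x*v_x + u_y*v_y = 8*0 + 5*(-3)
= 0 + (-15) = -15

-15


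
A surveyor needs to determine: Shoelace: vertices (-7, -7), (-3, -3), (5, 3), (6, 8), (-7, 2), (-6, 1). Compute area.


Shoelace sum: ((-7)*(-3) - (-3)*(-7)) + ((-3)*3 - 5*(-3)) + (5*8 - 6*3) + (6*2 - (-7)*8) + ((-7)*1 - (-6)*2) + ((-6)*(-7) - (-7)*1)
= 150
Area = |150|/2 = 75

75


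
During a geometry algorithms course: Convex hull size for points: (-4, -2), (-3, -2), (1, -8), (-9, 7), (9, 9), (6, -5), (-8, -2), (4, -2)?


Convex hull vertices (CCW): (-9, 7), (-8, -2), (1, -8), (6, -5), (9, 9)
Count = 5

5


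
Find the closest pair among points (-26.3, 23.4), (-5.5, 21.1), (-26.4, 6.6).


d(P0,P1) = 20.9268, d(P0,P2) = 16.8003, d(P1,P2) = 25.4374
Closest: P0 and P2

Closest pair: (-26.3, 23.4) and (-26.4, 6.6), distance = 16.8003


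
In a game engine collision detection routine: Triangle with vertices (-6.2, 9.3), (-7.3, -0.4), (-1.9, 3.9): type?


Side lengths squared: AB^2=95.3, BC^2=47.65, CA^2=47.65
Sorted: [47.65, 47.65, 95.3]
By sides: Isosceles, By angles: Right

Isosceles, Right


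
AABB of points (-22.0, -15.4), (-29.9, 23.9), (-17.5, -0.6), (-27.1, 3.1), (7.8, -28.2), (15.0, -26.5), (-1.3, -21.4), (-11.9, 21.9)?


x range: [-29.9, 15]
y range: [-28.2, 23.9]
Bounding box: (-29.9,-28.2) to (15,23.9)

(-29.9,-28.2) to (15,23.9)


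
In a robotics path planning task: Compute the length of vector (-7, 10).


|u| = sqrt((-7)^2 + 10^2) = sqrt(149) = 12.2066

12.2066


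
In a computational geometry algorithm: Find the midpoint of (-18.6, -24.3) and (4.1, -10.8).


M = (((-18.6)+4.1)/2, ((-24.3)+(-10.8))/2)
= (-7.25, -17.55)

(-7.25, -17.55)


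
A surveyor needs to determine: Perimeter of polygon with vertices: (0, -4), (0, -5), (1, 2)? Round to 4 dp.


Sides: (0, -4)->(0, -5): sqrt(1) = 1, (0, -5)->(1, 2): sqrt(50) = 7.071068, (1, 2)->(0, -4): sqrt(37) = 6.082763
Sum = 14.153831
Perimeter = 14.1538

14.1538


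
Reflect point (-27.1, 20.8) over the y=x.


Reflection over y=x: (x,y) -> (y,x)
(-27.1, 20.8) -> (20.8, -27.1)

(20.8, -27.1)


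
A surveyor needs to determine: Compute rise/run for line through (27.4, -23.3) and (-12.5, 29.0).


slope = (y2-y1)/(x2-x1) = (29-(-23.3))/((-12.5)-27.4) = 52.3/(-39.9) = -1.3108

-1.3108


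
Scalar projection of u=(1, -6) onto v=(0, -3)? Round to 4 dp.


u.v = 18, |v| = sqrt(9) = 3
Scalar projection = u.v / |v| = 18 / sqrt(9) = 6

6


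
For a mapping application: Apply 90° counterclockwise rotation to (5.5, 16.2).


90° CCW: (x,y) -> (-y, x)
(5.5,16.2) -> (-16.2, 5.5)

(-16.2, 5.5)


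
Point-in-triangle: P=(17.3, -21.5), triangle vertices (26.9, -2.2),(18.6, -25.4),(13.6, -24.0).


Cross products: AB x AP = -62.53, BC x BP = -17.68, CA x CP = -47.41
All same sign? yes

Yes, inside


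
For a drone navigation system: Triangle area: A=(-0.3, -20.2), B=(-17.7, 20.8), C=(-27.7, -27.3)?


Area = |x_A(y_B-y_C) + x_B(y_C-y_A) + x_C(y_A-y_B)|/2
= |(-14.43) + 125.67 + 1135.7|/2
= 1246.94/2 = 623.47

623.47


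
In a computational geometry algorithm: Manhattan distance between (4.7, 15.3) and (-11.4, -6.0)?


|4.7-(-11.4)| + |15.3-(-6)| = 16.1 + 21.3 = 37.4

37.4


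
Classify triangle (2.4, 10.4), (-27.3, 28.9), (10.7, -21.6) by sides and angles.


Side lengths squared: AB^2=1224.34, BC^2=3994.25, CA^2=1092.89
Sorted: [1092.89, 1224.34, 3994.25]
By sides: Scalene, By angles: Obtuse

Scalene, Obtuse


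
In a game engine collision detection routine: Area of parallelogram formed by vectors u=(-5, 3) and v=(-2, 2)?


|u x v| = |(-5)*2 - 3*(-2)|
= |(-10) - (-6)| = 4

4


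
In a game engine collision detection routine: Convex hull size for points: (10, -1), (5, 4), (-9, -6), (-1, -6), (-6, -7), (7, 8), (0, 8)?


Convex hull vertices (CCW): (-9, -6), (-6, -7), (-1, -6), (10, -1), (7, 8), (0, 8)
Count = 6

6


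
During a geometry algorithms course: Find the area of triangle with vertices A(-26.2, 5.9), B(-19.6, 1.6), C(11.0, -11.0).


Area = |x_A(y_B-y_C) + x_B(y_C-y_A) + x_C(y_A-y_B)|/2
= |(-330.12) + 331.24 + 47.3|/2
= 48.42/2 = 24.21

24.21


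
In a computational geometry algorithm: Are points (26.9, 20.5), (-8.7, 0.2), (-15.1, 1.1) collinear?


Cross product: ((-8.7)-26.9)*(1.1-20.5) - (0.2-20.5)*((-15.1)-26.9)
= -161.96

No, not collinear


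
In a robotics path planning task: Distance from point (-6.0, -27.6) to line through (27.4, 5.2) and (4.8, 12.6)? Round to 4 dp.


|cross product| = 988.44
|line direction| = sqrt(565.52) = 23.7807
Distance = 988.44/sqrt(565.52) = 41.5649

41.5649


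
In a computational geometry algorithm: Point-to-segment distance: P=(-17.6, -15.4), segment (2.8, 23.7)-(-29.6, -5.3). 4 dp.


Project P onto AB: t = 0.9493 (clamped to [0,1])
Closest point on segment: (-27.9567, -3.8291)
Distance: 15.5289

15.5289


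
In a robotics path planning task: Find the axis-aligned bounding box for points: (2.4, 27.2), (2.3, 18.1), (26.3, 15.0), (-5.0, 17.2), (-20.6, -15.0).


x range: [-20.6, 26.3]
y range: [-15, 27.2]
Bounding box: (-20.6,-15) to (26.3,27.2)

(-20.6,-15) to (26.3,27.2)


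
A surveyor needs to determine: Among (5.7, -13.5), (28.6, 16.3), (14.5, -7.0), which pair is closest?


d(P0,P1) = 37.5826, d(P0,P2) = 10.9403, d(P1,P2) = 27.2342
Closest: P0 and P2

Closest pair: (5.7, -13.5) and (14.5, -7.0), distance = 10.9403


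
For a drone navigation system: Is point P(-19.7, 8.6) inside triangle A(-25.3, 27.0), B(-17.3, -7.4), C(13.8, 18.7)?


Cross products: AB x AP = 45.44, BC x BP = 560.24, CA x CP = 672.96
All same sign? yes

Yes, inside


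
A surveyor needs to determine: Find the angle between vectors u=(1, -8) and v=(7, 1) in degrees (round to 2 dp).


u.v = -1, |u| = sqrt(65) = 8.0623, |v| = sqrt(50) = 7.0711
cos(theta) = u.v/(|u||v|) = -1/sqrt(3250) = -0.017541
theta = acos(-0.017541) = 91.01 degrees

91.01 degrees


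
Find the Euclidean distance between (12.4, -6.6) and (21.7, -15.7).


dx=9.3, dy=-9.1
d^2 = 9.3^2 + (-9.1)^2 = 169.3
d = sqrt(169.3) = 13.0115

13.0115


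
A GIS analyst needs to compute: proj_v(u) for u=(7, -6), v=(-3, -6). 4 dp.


u.v = 15, |v| = sqrt(45) = 6.7082
Scalar projection = u.v / |v| = 15 / sqrt(45) = 2.2361

2.2361
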